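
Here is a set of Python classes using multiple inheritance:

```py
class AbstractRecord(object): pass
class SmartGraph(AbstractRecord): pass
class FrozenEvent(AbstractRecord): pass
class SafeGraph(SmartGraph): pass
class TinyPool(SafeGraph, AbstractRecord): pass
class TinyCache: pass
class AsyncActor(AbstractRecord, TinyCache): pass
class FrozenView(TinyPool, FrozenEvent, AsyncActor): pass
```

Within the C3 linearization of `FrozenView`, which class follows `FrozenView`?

TinyPool

L[FrozenView] = FrozenView + merge(L[TinyPool], L[FrozenEvent], L[AsyncActor], [TinyPool FrozenEvent AsyncActor])
  take TinyPool:  [TinyPool SafeGraph SmartGraph AbstractRecord object] + [FrozenEvent AbstractRecord object] + [AsyncActor AbstractRecord TinyCache object] + [TinyPool FrozenEvent AsyncActor]
  take SafeGraph:  [SafeGraph SmartGraph AbstractRecord object] + [FrozenEvent AbstractRecord object] + [AsyncActor AbstractRecord TinyCache object] + [FrozenEvent AsyncActor]
  take SmartGraph:  [SmartGraph AbstractRecord object] + [FrozenEvent AbstractRecord object] + [AsyncActor AbstractRecord TinyCache object] + [FrozenEvent AsyncActor]
  take FrozenEvent:  [AbstractRecord object] + [FrozenEvent AbstractRecord object] + [AsyncActor AbstractRecord TinyCache object] + [FrozenEvent AsyncActor]
  take AsyncActor:  [AbstractRecord object] + [AbstractRecord object] + [AsyncActor AbstractRecord TinyCache object] + [AsyncActor]
  take AbstractRecord:  [AbstractRecord object] + [AbstractRecord object] + [AbstractRecord TinyCache object]
  take TinyCache:  [object] + [object] + [TinyCache object]
  take object:  [object] + [object] + [object]
MRO: FrozenView TinyPool SafeGraph SmartGraph FrozenEvent AsyncActor AbstractRecord TinyCache object
FrozenView is at position 0; next is TinyPool.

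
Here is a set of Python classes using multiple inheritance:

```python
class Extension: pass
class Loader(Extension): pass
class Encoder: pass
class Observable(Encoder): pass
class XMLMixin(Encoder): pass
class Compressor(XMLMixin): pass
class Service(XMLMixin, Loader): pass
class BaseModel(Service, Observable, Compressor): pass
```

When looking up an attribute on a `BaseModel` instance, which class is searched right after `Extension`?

object

L[BaseModel] = BaseModel + merge(L[Service], L[Observable], L[Compressor], [Service Observable Compressor])
  take Service:  [Service XMLMixin Encoder Loader Extension object] + [Observable Encoder object] + [Compressor XMLMixin Encoder object] + [Service Observable Compressor]
  take Observable:  [XMLMixin Encoder Loader Extension object] + [Observable Encoder object] + [Compressor XMLMixin Encoder object] + [Observable Compressor]
  take Compressor:  [XMLMixin Encoder Loader Extension object] + [Encoder object] + [Compressor XMLMixin Encoder object] + [Compressor]
  take XMLMixin:  [XMLMixin Encoder Loader Extension object] + [Encoder object] + [XMLMixin Encoder object]
  take Encoder:  [Encoder Loader Extension object] + [Encoder object] + [Encoder object]
  take Loader:  [Loader Extension object] + [object] + [object]
  take Extension:  [Extension object] + [object] + [object]
  take object:  [object] + [object] + [object]
MRO: BaseModel Service Observable Compressor XMLMixin Encoder Loader Extension object
Extension is at position 7; next is object.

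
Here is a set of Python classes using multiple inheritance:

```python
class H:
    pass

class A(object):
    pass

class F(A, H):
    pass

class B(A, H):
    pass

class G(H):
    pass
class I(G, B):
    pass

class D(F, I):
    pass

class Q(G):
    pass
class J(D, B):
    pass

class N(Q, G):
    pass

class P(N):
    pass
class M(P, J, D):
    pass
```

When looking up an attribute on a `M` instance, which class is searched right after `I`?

G

L[M] = M + merge(L[P], L[J], L[D], [P J D])
  take P:  [P N Q G H object] + [J D F I G B A H object] + [D F I G B A H object] + [P J D]
  take N:  [N Q G H object] + [J D F I G B A H object] + [D F I G B A H object] + [J D]
  take Q:  [Q G H object] + [J D F I G B A H object] + [D F I G B A H object] + [J D]
  take J:  [G H object] + [J D F I G B A H object] + [D F I G B A H object] + [J D]
  take D:  [G H object] + [D F I G B A H object] + [D F I G B A H object] + [D]
  take F:  [G H object] + [F I G B A H object] + [F I G B A H object]
  take I:  [G H object] + [I G B A H object] + [I G B A H object]
  take G:  [G H object] + [G B A H object] + [G B A H object]
  take B:  [H object] + [B A H object] + [B A H object]
  take A:  [H object] + [A H object] + [A H object]
  take H:  [H object] + [H object] + [H object]
  take object:  [object] + [object] + [object]
MRO: M P N Q J D F I G B A H object
I is at position 7; next is G.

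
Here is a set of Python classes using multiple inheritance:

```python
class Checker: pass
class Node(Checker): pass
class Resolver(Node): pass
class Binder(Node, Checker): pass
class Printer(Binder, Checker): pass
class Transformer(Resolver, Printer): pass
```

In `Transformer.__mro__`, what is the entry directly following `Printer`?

L[Transformer] = Transformer + merge(L[Resolver], L[Printer], [Resolver Printer])
  take Resolver:  [Resolver Node Checker object] + [Printer Binder Node Checker object] + [Resolver Printer]
  take Printer:  [Node Checker object] + [Printer Binder Node Checker object] + [Printer]
  take Binder:  [Node Checker object] + [Binder Node Checker object]
  take Node:  [Node Checker object] + [Node Checker object]
  take Checker:  [Checker object] + [Checker object]
  take object:  [object] + [object]
MRO: Transformer Resolver Printer Binder Node Checker object
Printer is at position 2; next is Binder.

Binder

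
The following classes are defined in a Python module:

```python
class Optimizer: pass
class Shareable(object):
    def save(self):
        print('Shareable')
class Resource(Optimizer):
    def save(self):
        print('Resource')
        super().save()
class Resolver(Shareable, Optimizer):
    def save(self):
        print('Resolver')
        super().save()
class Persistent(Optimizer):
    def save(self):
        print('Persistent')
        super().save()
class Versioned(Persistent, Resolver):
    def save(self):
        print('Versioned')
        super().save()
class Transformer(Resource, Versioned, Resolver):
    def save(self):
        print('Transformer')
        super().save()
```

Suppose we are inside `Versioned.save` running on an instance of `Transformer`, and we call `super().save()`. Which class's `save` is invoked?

Persistent

L[Transformer] = Transformer + merge(L[Resource], L[Versioned], L[Resolver], [Resource Versioned Resolver])
  take Resource:  [Resource Optimizer object] + [Versioned Persistent Resolver Shareable Optimizer object] + [Resolver Shareable Optimizer object] + [Resource Versioned Resolver]
  take Versioned:  [Optimizer object] + [Versioned Persistent Resolver Shareable Optimizer object] + [Resolver Shareable Optimizer object] + [Versioned Resolver]
  take Persistent:  [Optimizer object] + [Persistent Resolver Shareable Optimizer object] + [Resolver Shareable Optimizer object] + [Resolver]
  take Resolver:  [Optimizer object] + [Resolver Shareable Optimizer object] + [Resolver Shareable Optimizer object] + [Resolver]
  take Shareable:  [Optimizer object] + [Shareable Optimizer object] + [Shareable Optimizer object]
  take Optimizer:  [Optimizer object] + [Optimizer object] + [Optimizer object]
  take object:  [object] + [object] + [object]
MRO: Transformer Resource Versioned Persistent Resolver Shareable Optimizer object
super() in Versioned.save on a Transformer instance goes to the class after Versioned in Transformer's MRO: Persistent.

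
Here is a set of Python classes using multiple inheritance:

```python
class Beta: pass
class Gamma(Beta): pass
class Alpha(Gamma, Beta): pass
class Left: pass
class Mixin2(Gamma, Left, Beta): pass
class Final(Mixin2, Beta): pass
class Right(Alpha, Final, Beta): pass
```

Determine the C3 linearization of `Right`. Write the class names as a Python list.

L[Right] = Right + merge(L[Alpha], L[Final], L[Beta], [Alpha Final Beta])
  take Alpha:  [Alpha Gamma Beta object] + [Final Mixin2 Gamma Left Beta object] + [Beta object] + [Alpha Final Beta]
  take Final:  [Gamma Beta object] + [Final Mixin2 Gamma Left Beta object] + [Beta object] + [Final Beta]
  take Mixin2:  [Gamma Beta object] + [Mixin2 Gamma Left Beta object] + [Beta object] + [Beta]
  take Gamma:  [Gamma Beta object] + [Gamma Left Beta object] + [Beta object] + [Beta]
  take Left:  [Beta object] + [Left Beta object] + [Beta object] + [Beta]
  take Beta:  [Beta object] + [Beta object] + [Beta object] + [Beta]
  take object:  [object] + [object] + [object]

[Right, Alpha, Final, Mixin2, Gamma, Left, Beta, object]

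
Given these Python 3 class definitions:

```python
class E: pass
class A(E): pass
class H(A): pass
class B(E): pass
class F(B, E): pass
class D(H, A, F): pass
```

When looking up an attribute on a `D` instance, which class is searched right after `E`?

object

L[D] = D + merge(L[H], L[A], L[F], [H A F])
  take H:  [H A E object] + [A E object] + [F B E object] + [H A F]
  take A:  [A E object] + [A E object] + [F B E object] + [A F]
  take F:  [E object] + [E object] + [F B E object] + [F]
  take B:  [E object] + [E object] + [B E object]
  take E:  [E object] + [E object] + [E object]
  take object:  [object] + [object] + [object]
MRO: D H A F B E object
E is at position 5; next is object.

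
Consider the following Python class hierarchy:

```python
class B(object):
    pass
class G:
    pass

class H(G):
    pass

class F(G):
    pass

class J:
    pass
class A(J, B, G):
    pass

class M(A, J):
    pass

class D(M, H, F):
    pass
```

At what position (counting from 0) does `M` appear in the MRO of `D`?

L[D] = D + merge(L[M], L[H], L[F], [M H F])
  take M:  [M A J B G object] + [H G object] + [F G object] + [M H F]
  take A:  [A J B G object] + [H G object] + [F G object] + [H F]
  take J:  [J B G object] + [H G object] + [F G object] + [H F]
  take B:  [B G object] + [H G object] + [F G object] + [H F]
  take H:  [G object] + [H G object] + [F G object] + [H F]
  take F:  [G object] + [G object] + [F G object] + [F]
  take G:  [G object] + [G object] + [G object]
  take object:  [object] + [object] + [object]
MRO: D M A J B H F G object
M sits at index 1.

1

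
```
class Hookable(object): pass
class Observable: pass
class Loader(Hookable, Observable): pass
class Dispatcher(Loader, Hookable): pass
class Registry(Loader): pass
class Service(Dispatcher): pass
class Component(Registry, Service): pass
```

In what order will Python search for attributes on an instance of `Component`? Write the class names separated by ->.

L[Component] = Component + merge(L[Registry], L[Service], [Registry Service])
  take Registry:  [Registry Loader Hookable Observable object] + [Service Dispatcher Loader Hookable Observable object] + [Registry Service]
  take Service:  [Loader Hookable Observable object] + [Service Dispatcher Loader Hookable Observable object] + [Service]
  take Dispatcher:  [Loader Hookable Observable object] + [Dispatcher Loader Hookable Observable object]
  take Loader:  [Loader Hookable Observable object] + [Loader Hookable Observable object]
  take Hookable:  [Hookable Observable object] + [Hookable Observable object]
  take Observable:  [Observable object] + [Observable object]
  take object:  [object] + [object]

Component -> Registry -> Service -> Dispatcher -> Loader -> Hookable -> Observable -> object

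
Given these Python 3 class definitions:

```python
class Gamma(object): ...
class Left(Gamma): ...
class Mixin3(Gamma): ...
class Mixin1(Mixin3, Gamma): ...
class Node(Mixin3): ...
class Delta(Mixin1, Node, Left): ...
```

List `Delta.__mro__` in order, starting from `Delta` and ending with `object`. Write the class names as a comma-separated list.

Delta, Mixin1, Node, Mixin3, Left, Gamma, object

L[Delta] = Delta + merge(L[Mixin1], L[Node], L[Left], [Mixin1 Node Left])
  take Mixin1:  [Mixin1 Mixin3 Gamma object] + [Node Mixin3 Gamma object] + [Left Gamma object] + [Mixin1 Node Left]
  take Node:  [Mixin3 Gamma object] + [Node Mixin3 Gamma object] + [Left Gamma object] + [Node Left]
  take Mixin3:  [Mixin3 Gamma object] + [Mixin3 Gamma object] + [Left Gamma object] + [Left]
  take Left:  [Gamma object] + [Gamma object] + [Left Gamma object] + [Left]
  take Gamma:  [Gamma object] + [Gamma object] + [Gamma object]
  take object:  [object] + [object] + [object]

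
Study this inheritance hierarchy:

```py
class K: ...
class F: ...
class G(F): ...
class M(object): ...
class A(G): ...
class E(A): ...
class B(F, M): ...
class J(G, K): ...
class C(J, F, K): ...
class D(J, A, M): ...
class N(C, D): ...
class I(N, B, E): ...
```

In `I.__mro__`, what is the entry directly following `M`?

object

L[I] = I + merge(L[N], L[B], L[E], [N B E])
  take N:  [N C D J A G F K M object] + [B F M object] + [E A G F object] + [N B E]
  take C:  [C D J A G F K M object] + [B F M object] + [E A G F object] + [B E]
  take D:  [D J A G F K M object] + [B F M object] + [E A G F object] + [B E]
  take J:  [J A G F K M object] + [B F M object] + [E A G F object] + [B E]
  take B:  [A G F K M object] + [B F M object] + [E A G F object] + [B E]
  take E:  [A G F K M object] + [F M object] + [E A G F object] + [E]
  take A:  [A G F K M object] + [F M object] + [A G F object]
  take G:  [G F K M object] + [F M object] + [G F object]
  take F:  [F K M object] + [F M object] + [F object]
  take K:  [K M object] + [M object] + [object]
  take M:  [M object] + [M object] + [object]
  take object:  [object] + [object] + [object]
MRO: I N C D J B E A G F K M object
M is at position 11; next is object.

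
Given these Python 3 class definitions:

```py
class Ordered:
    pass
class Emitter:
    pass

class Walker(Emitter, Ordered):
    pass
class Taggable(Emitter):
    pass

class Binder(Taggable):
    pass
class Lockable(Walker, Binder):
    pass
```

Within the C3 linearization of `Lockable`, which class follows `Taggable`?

L[Lockable] = Lockable + merge(L[Walker], L[Binder], [Walker Binder])
  take Walker:  [Walker Emitter Ordered object] + [Binder Taggable Emitter object] + [Walker Binder]
  take Binder:  [Emitter Ordered object] + [Binder Taggable Emitter object] + [Binder]
  take Taggable:  [Emitter Ordered object] + [Taggable Emitter object]
  take Emitter:  [Emitter Ordered object] + [Emitter object]
  take Ordered:  [Ordered object] + [object]
  take object:  [object] + [object]
MRO: Lockable Walker Binder Taggable Emitter Ordered object
Taggable is at position 3; next is Emitter.

Emitter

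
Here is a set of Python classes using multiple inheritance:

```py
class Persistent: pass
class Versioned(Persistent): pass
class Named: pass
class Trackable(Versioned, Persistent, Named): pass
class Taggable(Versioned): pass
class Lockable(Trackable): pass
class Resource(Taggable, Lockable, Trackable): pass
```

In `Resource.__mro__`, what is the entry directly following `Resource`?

L[Resource] = Resource + merge(L[Taggable], L[Lockable], L[Trackable], [Taggable Lockable Trackable])
  take Taggable:  [Taggable Versioned Persistent object] + [Lockable Trackable Versioned Persistent Named object] + [Trackable Versioned Persistent Named object] + [Taggable Lockable Trackable]
  take Lockable:  [Versioned Persistent object] + [Lockable Trackable Versioned Persistent Named object] + [Trackable Versioned Persistent Named object] + [Lockable Trackable]
  take Trackable:  [Versioned Persistent object] + [Trackable Versioned Persistent Named object] + [Trackable Versioned Persistent Named object] + [Trackable]
  take Versioned:  [Versioned Persistent object] + [Versioned Persistent Named object] + [Versioned Persistent Named object]
  take Persistent:  [Persistent object] + [Persistent Named object] + [Persistent Named object]
  take Named:  [object] + [Named object] + [Named object]
  take object:  [object] + [object] + [object]
MRO: Resource Taggable Lockable Trackable Versioned Persistent Named object
Resource is at position 0; next is Taggable.

Taggable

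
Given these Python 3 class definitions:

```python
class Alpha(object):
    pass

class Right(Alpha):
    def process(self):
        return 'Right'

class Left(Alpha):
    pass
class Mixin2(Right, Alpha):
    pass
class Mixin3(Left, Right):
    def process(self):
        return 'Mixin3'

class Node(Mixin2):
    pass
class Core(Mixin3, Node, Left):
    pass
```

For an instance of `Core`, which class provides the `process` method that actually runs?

L[Core] = Core + merge(L[Mixin3], L[Node], L[Left], [Mixin3 Node Left])
  take Mixin3:  [Mixin3 Left Right Alpha object] + [Node Mixin2 Right Alpha object] + [Left Alpha object] + [Mixin3 Node Left]
  take Node:  [Left Right Alpha object] + [Node Mixin2 Right Alpha object] + [Left Alpha object] + [Node Left]
  take Left:  [Left Right Alpha object] + [Mixin2 Right Alpha object] + [Left Alpha object] + [Left]
  take Mixin2:  [Right Alpha object] + [Mixin2 Right Alpha object] + [Alpha object]
  take Right:  [Right Alpha object] + [Right Alpha object] + [Alpha object]
  take Alpha:  [Alpha object] + [Alpha object] + [Alpha object]
  take object:  [object] + [object] + [object]
MRO: Core Mixin3 Node Left Mixin2 Right Alpha object
process is defined in: Mixin3, Right. First along the MRO is Mixin3.

Mixin3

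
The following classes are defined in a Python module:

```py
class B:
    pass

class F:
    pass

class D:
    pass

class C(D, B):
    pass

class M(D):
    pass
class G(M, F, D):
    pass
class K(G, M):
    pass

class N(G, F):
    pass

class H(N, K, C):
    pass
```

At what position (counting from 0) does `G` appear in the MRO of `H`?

L[H] = H + merge(L[N], L[K], L[C], [N K C])
  take N:  [N G M F D object] + [K G M F D object] + [C D B object] + [N K C]
  take K:  [G M F D object] + [K G M F D object] + [C D B object] + [K C]
  take G:  [G M F D object] + [G M F D object] + [C D B object] + [C]
  take M:  [M F D object] + [M F D object] + [C D B object] + [C]
  take F:  [F D object] + [F D object] + [C D B object] + [C]
  take C:  [D object] + [D object] + [C D B object] + [C]
  take D:  [D object] + [D object] + [D B object]
  take B:  [object] + [object] + [B object]
  take object:  [object] + [object] + [object]
MRO: H N K G M F C D B object
G sits at index 3.

3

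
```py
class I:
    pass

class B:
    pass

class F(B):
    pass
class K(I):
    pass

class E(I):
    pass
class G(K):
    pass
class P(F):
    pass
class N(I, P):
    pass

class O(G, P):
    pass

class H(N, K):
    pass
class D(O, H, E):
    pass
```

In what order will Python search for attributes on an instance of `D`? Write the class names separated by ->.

L[D] = D + merge(L[O], L[H], L[E], [O H E])
  take O:  [O G K I P F B object] + [H N K I P F B object] + [E I object] + [O H E]
  take G:  [G K I P F B object] + [H N K I P F B object] + [E I object] + [H E]
  take H:  [K I P F B object] + [H N K I P F B object] + [E I object] + [H E]
  take N:  [K I P F B object] + [N K I P F B object] + [E I object] + [E]
  take K:  [K I P F B object] + [K I P F B object] + [E I object] + [E]
  take E:  [I P F B object] + [I P F B object] + [E I object] + [E]
  take I:  [I P F B object] + [I P F B object] + [I object]
  take P:  [P F B object] + [P F B object] + [object]
  take F:  [F B object] + [F B object] + [object]
  take B:  [B object] + [B object] + [object]
  take object:  [object] + [object] + [object]

D -> O -> G -> H -> N -> K -> E -> I -> P -> F -> B -> object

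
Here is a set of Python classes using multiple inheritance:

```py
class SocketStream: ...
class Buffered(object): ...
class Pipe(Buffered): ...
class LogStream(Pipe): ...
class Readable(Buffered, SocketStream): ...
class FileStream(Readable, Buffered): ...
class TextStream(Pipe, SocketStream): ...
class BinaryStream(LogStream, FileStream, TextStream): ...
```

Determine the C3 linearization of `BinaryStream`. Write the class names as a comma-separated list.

L[BinaryStream] = BinaryStream + merge(L[LogStream], L[FileStream], L[TextStream], [LogStream FileStream TextStream])
  take LogStream:  [LogStream Pipe Buffered object] + [FileStream Readable Buffered SocketStream object] + [TextStream Pipe Buffered SocketStream object] + [LogStream FileStream TextStream]
  take FileStream:  [Pipe Buffered object] + [FileStream Readable Buffered SocketStream object] + [TextStream Pipe Buffered SocketStream object] + [FileStream TextStream]
  take Readable:  [Pipe Buffered object] + [Readable Buffered SocketStream object] + [TextStream Pipe Buffered SocketStream object] + [TextStream]
  take TextStream:  [Pipe Buffered object] + [Buffered SocketStream object] + [TextStream Pipe Buffered SocketStream object] + [TextStream]
  take Pipe:  [Pipe Buffered object] + [Buffered SocketStream object] + [Pipe Buffered SocketStream object]
  take Buffered:  [Buffered object] + [Buffered SocketStream object] + [Buffered SocketStream object]
  take SocketStream:  [object] + [SocketStream object] + [SocketStream object]
  take object:  [object] + [object] + [object]

BinaryStream, LogStream, FileStream, Readable, TextStream, Pipe, Buffered, SocketStream, object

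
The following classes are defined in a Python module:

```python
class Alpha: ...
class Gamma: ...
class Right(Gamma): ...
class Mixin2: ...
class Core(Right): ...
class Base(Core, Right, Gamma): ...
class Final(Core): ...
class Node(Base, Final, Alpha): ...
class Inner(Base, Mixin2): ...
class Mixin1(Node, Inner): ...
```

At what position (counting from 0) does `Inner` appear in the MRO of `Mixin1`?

L[Mixin1] = Mixin1 + merge(L[Node], L[Inner], [Node Inner])
  take Node:  [Node Base Final Core Right Gamma Alpha object] + [Inner Base Core Right Gamma Mixin2 object] + [Node Inner]
  take Inner:  [Base Final Core Right Gamma Alpha object] + [Inner Base Core Right Gamma Mixin2 object] + [Inner]
  take Base:  [Base Final Core Right Gamma Alpha object] + [Base Core Right Gamma Mixin2 object]
  take Final:  [Final Core Right Gamma Alpha object] + [Core Right Gamma Mixin2 object]
  take Core:  [Core Right Gamma Alpha object] + [Core Right Gamma Mixin2 object]
  take Right:  [Right Gamma Alpha object] + [Right Gamma Mixin2 object]
  take Gamma:  [Gamma Alpha object] + [Gamma Mixin2 object]
  take Alpha:  [Alpha object] + [Mixin2 object]
  take Mixin2:  [object] + [Mixin2 object]
  take object:  [object] + [object]
MRO: Mixin1 Node Inner Base Final Core Right Gamma Alpha Mixin2 object
Inner sits at index 2.

2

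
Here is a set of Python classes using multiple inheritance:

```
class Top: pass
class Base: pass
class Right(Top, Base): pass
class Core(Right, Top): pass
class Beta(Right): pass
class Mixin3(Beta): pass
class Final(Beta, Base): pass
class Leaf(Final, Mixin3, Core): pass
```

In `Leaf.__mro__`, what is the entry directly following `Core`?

Right

L[Leaf] = Leaf + merge(L[Final], L[Mixin3], L[Core], [Final Mixin3 Core])
  take Final:  [Final Beta Right Top Base object] + [Mixin3 Beta Right Top Base object] + [Core Right Top Base object] + [Final Mixin3 Core]
  take Mixin3:  [Beta Right Top Base object] + [Mixin3 Beta Right Top Base object] + [Core Right Top Base object] + [Mixin3 Core]
  take Beta:  [Beta Right Top Base object] + [Beta Right Top Base object] + [Core Right Top Base object] + [Core]
  take Core:  [Right Top Base object] + [Right Top Base object] + [Core Right Top Base object] + [Core]
  take Right:  [Right Top Base object] + [Right Top Base object] + [Right Top Base object]
  take Top:  [Top Base object] + [Top Base object] + [Top Base object]
  take Base:  [Base object] + [Base object] + [Base object]
  take object:  [object] + [object] + [object]
MRO: Leaf Final Mixin3 Beta Core Right Top Base object
Core is at position 4; next is Right.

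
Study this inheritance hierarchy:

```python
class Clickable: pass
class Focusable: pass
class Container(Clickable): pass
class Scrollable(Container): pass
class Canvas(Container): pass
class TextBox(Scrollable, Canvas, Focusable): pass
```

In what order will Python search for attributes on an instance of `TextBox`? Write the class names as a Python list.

[TextBox, Scrollable, Canvas, Container, Clickable, Focusable, object]

L[TextBox] = TextBox + merge(L[Scrollable], L[Canvas], L[Focusable], [Scrollable Canvas Focusable])
  take Scrollable:  [Scrollable Container Clickable object] + [Canvas Container Clickable object] + [Focusable object] + [Scrollable Canvas Focusable]
  take Canvas:  [Container Clickable object] + [Canvas Container Clickable object] + [Focusable object] + [Canvas Focusable]
  take Container:  [Container Clickable object] + [Container Clickable object] + [Focusable object] + [Focusable]
  take Clickable:  [Clickable object] + [Clickable object] + [Focusable object] + [Focusable]
  take Focusable:  [object] + [object] + [Focusable object] + [Focusable]
  take object:  [object] + [object] + [object]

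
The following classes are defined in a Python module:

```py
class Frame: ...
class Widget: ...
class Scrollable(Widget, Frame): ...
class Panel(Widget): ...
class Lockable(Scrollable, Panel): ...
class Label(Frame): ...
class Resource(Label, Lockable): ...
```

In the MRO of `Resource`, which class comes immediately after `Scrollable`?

Panel

L[Resource] = Resource + merge(L[Label], L[Lockable], [Label Lockable])
  take Label:  [Label Frame object] + [Lockable Scrollable Panel Widget Frame object] + [Label Lockable]
  take Lockable:  [Frame object] + [Lockable Scrollable Panel Widget Frame object] + [Lockable]
  take Scrollable:  [Frame object] + [Scrollable Panel Widget Frame object]
  take Panel:  [Frame object] + [Panel Widget Frame object]
  take Widget:  [Frame object] + [Widget Frame object]
  take Frame:  [Frame object] + [Frame object]
  take object:  [object] + [object]
MRO: Resource Label Lockable Scrollable Panel Widget Frame object
Scrollable is at position 3; next is Panel.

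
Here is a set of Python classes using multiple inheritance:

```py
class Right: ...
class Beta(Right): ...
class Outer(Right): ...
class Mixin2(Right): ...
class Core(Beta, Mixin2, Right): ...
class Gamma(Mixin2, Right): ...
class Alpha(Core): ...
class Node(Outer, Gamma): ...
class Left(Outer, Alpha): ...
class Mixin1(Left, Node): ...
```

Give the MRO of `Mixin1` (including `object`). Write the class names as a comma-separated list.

L[Mixin1] = Mixin1 + merge(L[Left], L[Node], [Left Node])
  take Left:  [Left Outer Alpha Core Beta Mixin2 Right object] + [Node Outer Gamma Mixin2 Right object] + [Left Node]
  take Node:  [Outer Alpha Core Beta Mixin2 Right object] + [Node Outer Gamma Mixin2 Right object] + [Node]
  take Outer:  [Outer Alpha Core Beta Mixin2 Right object] + [Outer Gamma Mixin2 Right object]
  take Alpha:  [Alpha Core Beta Mixin2 Right object] + [Gamma Mixin2 Right object]
  take Core:  [Core Beta Mixin2 Right object] + [Gamma Mixin2 Right object]
  take Beta:  [Beta Mixin2 Right object] + [Gamma Mixin2 Right object]
  take Gamma:  [Mixin2 Right object] + [Gamma Mixin2 Right object]
  take Mixin2:  [Mixin2 Right object] + [Mixin2 Right object]
  take Right:  [Right object] + [Right object]
  take object:  [object] + [object]

Mixin1, Left, Node, Outer, Alpha, Core, Beta, Gamma, Mixin2, Right, object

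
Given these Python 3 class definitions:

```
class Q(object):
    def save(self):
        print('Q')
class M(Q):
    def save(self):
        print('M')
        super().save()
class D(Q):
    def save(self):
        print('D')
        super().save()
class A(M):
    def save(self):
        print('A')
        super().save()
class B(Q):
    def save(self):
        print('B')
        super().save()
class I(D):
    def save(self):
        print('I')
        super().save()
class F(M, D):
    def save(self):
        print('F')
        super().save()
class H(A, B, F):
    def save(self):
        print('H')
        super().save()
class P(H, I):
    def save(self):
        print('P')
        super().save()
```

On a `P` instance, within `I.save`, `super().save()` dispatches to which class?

L[P] = P + merge(L[H], L[I], [H I])
  take H:  [H A B F M D Q object] + [I D Q object] + [H I]
  take A:  [A B F M D Q object] + [I D Q object] + [I]
  take B:  [B F M D Q object] + [I D Q object] + [I]
  take F:  [F M D Q object] + [I D Q object] + [I]
  take M:  [M D Q object] + [I D Q object] + [I]
  take I:  [D Q object] + [I D Q object] + [I]
  take D:  [D Q object] + [D Q object]
  take Q:  [Q object] + [Q object]
  take object:  [object] + [object]
MRO: P H A B F M I D Q object
super() in I.save on a P instance goes to the class after I in P's MRO: D.

D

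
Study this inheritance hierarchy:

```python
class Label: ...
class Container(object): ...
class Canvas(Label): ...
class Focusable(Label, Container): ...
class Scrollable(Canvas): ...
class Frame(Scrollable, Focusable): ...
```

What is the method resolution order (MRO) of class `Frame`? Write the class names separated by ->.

Frame -> Scrollable -> Canvas -> Focusable -> Label -> Container -> object

L[Frame] = Frame + merge(L[Scrollable], L[Focusable], [Scrollable Focusable])
  take Scrollable:  [Scrollable Canvas Label object] + [Focusable Label Container object] + [Scrollable Focusable]
  take Canvas:  [Canvas Label object] + [Focusable Label Container object] + [Focusable]
  take Focusable:  [Label object] + [Focusable Label Container object] + [Focusable]
  take Label:  [Label object] + [Label Container object]
  take Container:  [object] + [Container object]
  take object:  [object] + [object]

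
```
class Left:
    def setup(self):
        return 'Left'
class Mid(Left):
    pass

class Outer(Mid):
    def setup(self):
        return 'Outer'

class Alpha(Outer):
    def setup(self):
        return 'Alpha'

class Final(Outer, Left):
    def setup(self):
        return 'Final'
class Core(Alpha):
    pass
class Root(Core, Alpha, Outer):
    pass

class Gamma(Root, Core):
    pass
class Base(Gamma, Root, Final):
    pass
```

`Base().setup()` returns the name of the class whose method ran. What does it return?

L[Base] = Base + merge(L[Gamma], L[Root], L[Final], [Gamma Root Final])
  take Gamma:  [Gamma Root Core Alpha Outer Mid Left object] + [Root Core Alpha Outer Mid Left object] + [Final Outer Mid Left object] + [Gamma Root Final]
  take Root:  [Root Core Alpha Outer Mid Left object] + [Root Core Alpha Outer Mid Left object] + [Final Outer Mid Left object] + [Root Final]
  take Core:  [Core Alpha Outer Mid Left object] + [Core Alpha Outer Mid Left object] + [Final Outer Mid Left object] + [Final]
  take Alpha:  [Alpha Outer Mid Left object] + [Alpha Outer Mid Left object] + [Final Outer Mid Left object] + [Final]
  take Final:  [Outer Mid Left object] + [Outer Mid Left object] + [Final Outer Mid Left object] + [Final]
  take Outer:  [Outer Mid Left object] + [Outer Mid Left object] + [Outer Mid Left object]
  take Mid:  [Mid Left object] + [Mid Left object] + [Mid Left object]
  take Left:  [Left object] + [Left object] + [Left object]
  take object:  [object] + [object] + [object]
MRO: Base Gamma Root Core Alpha Final Outer Mid Left object
setup is defined in: Alpha, Final, Left, Outer. First along the MRO is Alpha.

Alpha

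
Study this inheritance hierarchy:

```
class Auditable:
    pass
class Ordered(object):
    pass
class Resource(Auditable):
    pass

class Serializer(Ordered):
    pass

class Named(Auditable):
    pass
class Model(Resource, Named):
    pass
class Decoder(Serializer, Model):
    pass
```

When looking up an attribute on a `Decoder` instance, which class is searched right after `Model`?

L[Decoder] = Decoder + merge(L[Serializer], L[Model], [Serializer Model])
  take Serializer:  [Serializer Ordered object] + [Model Resource Named Auditable object] + [Serializer Model]
  take Ordered:  [Ordered object] + [Model Resource Named Auditable object] + [Model]
  take Model:  [object] + [Model Resource Named Auditable object] + [Model]
  take Resource:  [object] + [Resource Named Auditable object]
  take Named:  [object] + [Named Auditable object]
  take Auditable:  [object] + [Auditable object]
  take object:  [object] + [object]
MRO: Decoder Serializer Ordered Model Resource Named Auditable object
Model is at position 3; next is Resource.

Resource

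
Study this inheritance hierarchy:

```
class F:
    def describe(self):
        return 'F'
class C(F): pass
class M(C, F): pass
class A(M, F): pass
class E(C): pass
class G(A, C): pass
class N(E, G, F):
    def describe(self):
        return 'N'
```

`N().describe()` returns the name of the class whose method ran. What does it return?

N

L[N] = N + merge(L[E], L[G], L[F], [E G F])
  take E:  [E C F object] + [G A M C F object] + [F object] + [E G F]
  take G:  [C F object] + [G A M C F object] + [F object] + [G F]
  take A:  [C F object] + [A M C F object] + [F object] + [F]
  take M:  [C F object] + [M C F object] + [F object] + [F]
  take C:  [C F object] + [C F object] + [F object] + [F]
  take F:  [F object] + [F object] + [F object] + [F]
  take object:  [object] + [object] + [object]
MRO: N E G A M C F object
describe is defined in: F, N. First along the MRO is N.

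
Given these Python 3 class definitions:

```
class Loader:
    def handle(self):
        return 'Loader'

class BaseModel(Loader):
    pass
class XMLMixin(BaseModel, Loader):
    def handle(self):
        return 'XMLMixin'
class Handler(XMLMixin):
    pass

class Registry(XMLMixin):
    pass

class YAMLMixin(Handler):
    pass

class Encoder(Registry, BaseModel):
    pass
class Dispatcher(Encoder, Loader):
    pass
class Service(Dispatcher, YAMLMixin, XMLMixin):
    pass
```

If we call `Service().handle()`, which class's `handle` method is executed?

L[Service] = Service + merge(L[Dispatcher], L[YAMLMixin], L[XMLMixin], [Dispatcher YAMLMixin XMLMixin])
  take Dispatcher:  [Dispatcher Encoder Registry XMLMixin BaseModel Loader object] + [YAMLMixin Handler XMLMixin BaseModel Loader object] + [XMLMixin BaseModel Loader object] + [Dispatcher YAMLMixin XMLMixin]
  take Encoder:  [Encoder Registry XMLMixin BaseModel Loader object] + [YAMLMixin Handler XMLMixin BaseModel Loader object] + [XMLMixin BaseModel Loader object] + [YAMLMixin XMLMixin]
  take Registry:  [Registry XMLMixin BaseModel Loader object] + [YAMLMixin Handler XMLMixin BaseModel Loader object] + [XMLMixin BaseModel Loader object] + [YAMLMixin XMLMixin]
  take YAMLMixin:  [XMLMixin BaseModel Loader object] + [YAMLMixin Handler XMLMixin BaseModel Loader object] + [XMLMixin BaseModel Loader object] + [YAMLMixin XMLMixin]
  take Handler:  [XMLMixin BaseModel Loader object] + [Handler XMLMixin BaseModel Loader object] + [XMLMixin BaseModel Loader object] + [XMLMixin]
  take XMLMixin:  [XMLMixin BaseModel Loader object] + [XMLMixin BaseModel Loader object] + [XMLMixin BaseModel Loader object] + [XMLMixin]
  take BaseModel:  [BaseModel Loader object] + [BaseModel Loader object] + [BaseModel Loader object]
  take Loader:  [Loader object] + [Loader object] + [Loader object]
  take object:  [object] + [object] + [object]
MRO: Service Dispatcher Encoder Registry YAMLMixin Handler XMLMixin BaseModel Loader object
handle is defined in: Loader, XMLMixin. First along the MRO is XMLMixin.

XMLMixin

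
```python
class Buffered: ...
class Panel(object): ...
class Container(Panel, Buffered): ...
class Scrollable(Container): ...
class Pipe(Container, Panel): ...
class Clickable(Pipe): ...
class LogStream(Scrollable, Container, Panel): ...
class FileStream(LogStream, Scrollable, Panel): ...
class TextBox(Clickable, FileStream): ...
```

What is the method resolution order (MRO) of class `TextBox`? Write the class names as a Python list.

L[TextBox] = TextBox + merge(L[Clickable], L[FileStream], [Clickable FileStream])
  take Clickable:  [Clickable Pipe Container Panel Buffered object] + [FileStream LogStream Scrollable Container Panel Buffered object] + [Clickable FileStream]
  take Pipe:  [Pipe Container Panel Buffered object] + [FileStream LogStream Scrollable Container Panel Buffered object] + [FileStream]
  take FileStream:  [Container Panel Buffered object] + [FileStream LogStream Scrollable Container Panel Buffered object] + [FileStream]
  take LogStream:  [Container Panel Buffered object] + [LogStream Scrollable Container Panel Buffered object]
  take Scrollable:  [Container Panel Buffered object] + [Scrollable Container Panel Buffered object]
  take Container:  [Container Panel Buffered object] + [Container Panel Buffered object]
  take Panel:  [Panel Buffered object] + [Panel Buffered object]
  take Buffered:  [Buffered object] + [Buffered object]
  take object:  [object] + [object]

[TextBox, Clickable, Pipe, FileStream, LogStream, Scrollable, Container, Panel, Buffered, object]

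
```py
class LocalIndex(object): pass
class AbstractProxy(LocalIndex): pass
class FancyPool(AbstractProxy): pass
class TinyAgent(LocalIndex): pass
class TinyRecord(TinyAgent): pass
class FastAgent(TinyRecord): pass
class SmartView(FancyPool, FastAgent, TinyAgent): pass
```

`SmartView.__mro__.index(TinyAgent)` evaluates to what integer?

L[SmartView] = SmartView + merge(L[FancyPool], L[FastAgent], L[TinyAgent], [FancyPool FastAgent TinyAgent])
  take FancyPool:  [FancyPool AbstractProxy LocalIndex object] + [FastAgent TinyRecord TinyAgent LocalIndex object] + [TinyAgent LocalIndex object] + [FancyPool FastAgent TinyAgent]
  take AbstractProxy:  [AbstractProxy LocalIndex object] + [FastAgent TinyRecord TinyAgent LocalIndex object] + [TinyAgent LocalIndex object] + [FastAgent TinyAgent]
  take FastAgent:  [LocalIndex object] + [FastAgent TinyRecord TinyAgent LocalIndex object] + [TinyAgent LocalIndex object] + [FastAgent TinyAgent]
  take TinyRecord:  [LocalIndex object] + [TinyRecord TinyAgent LocalIndex object] + [TinyAgent LocalIndex object] + [TinyAgent]
  take TinyAgent:  [LocalIndex object] + [TinyAgent LocalIndex object] + [TinyAgent LocalIndex object] + [TinyAgent]
  take LocalIndex:  [LocalIndex object] + [LocalIndex object] + [LocalIndex object]
  take object:  [object] + [object] + [object]
MRO: SmartView FancyPool AbstractProxy FastAgent TinyRecord TinyAgent LocalIndex object
TinyAgent sits at index 5.

5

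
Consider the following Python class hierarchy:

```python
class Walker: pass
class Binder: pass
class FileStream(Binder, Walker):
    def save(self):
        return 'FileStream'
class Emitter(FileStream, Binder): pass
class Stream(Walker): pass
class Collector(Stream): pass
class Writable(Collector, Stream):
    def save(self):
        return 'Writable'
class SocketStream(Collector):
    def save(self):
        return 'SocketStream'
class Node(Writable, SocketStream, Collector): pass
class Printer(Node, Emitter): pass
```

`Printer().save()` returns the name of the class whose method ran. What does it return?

L[Printer] = Printer + merge(L[Node], L[Emitter], [Node Emitter])
  take Node:  [Node Writable SocketStream Collector Stream Walker object] + [Emitter FileStream Binder Walker object] + [Node Emitter]
  take Writable:  [Writable SocketStream Collector Stream Walker object] + [Emitter FileStream Binder Walker object] + [Emitter]
  take SocketStream:  [SocketStream Collector Stream Walker object] + [Emitter FileStream Binder Walker object] + [Emitter]
  take Collector:  [Collector Stream Walker object] + [Emitter FileStream Binder Walker object] + [Emitter]
  take Stream:  [Stream Walker object] + [Emitter FileStream Binder Walker object] + [Emitter]
  take Emitter:  [Walker object] + [Emitter FileStream Binder Walker object] + [Emitter]
  take FileStream:  [Walker object] + [FileStream Binder Walker object]
  take Binder:  [Walker object] + [Binder Walker object]
  take Walker:  [Walker object] + [Walker object]
  take object:  [object] + [object]
MRO: Printer Node Writable SocketStream Collector Stream Emitter FileStream Binder Walker object
save is defined in: FileStream, SocketStream, Writable. First along the MRO is Writable.

Writable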